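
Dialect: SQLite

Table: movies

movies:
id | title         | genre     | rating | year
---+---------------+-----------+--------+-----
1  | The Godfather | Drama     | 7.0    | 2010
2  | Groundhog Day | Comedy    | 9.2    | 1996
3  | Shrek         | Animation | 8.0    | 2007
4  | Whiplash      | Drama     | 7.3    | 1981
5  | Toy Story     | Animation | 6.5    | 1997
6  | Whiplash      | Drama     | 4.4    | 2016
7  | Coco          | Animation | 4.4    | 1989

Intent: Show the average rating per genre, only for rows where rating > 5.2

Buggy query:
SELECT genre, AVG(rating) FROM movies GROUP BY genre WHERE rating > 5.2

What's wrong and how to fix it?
Bug: Row-level WHERE must come before GROUP BY in the clause order

Fix: Place WHERE between FROM and GROUP BY

Corrected query:
SELECT genre, AVG(rating) FROM movies WHERE rating > 5.2 GROUP BY genre

Result:
genre     | AVG(rating)
----------+------------
Animation | 7.25       
Comedy    | 9.2        
Drama     | 7.15       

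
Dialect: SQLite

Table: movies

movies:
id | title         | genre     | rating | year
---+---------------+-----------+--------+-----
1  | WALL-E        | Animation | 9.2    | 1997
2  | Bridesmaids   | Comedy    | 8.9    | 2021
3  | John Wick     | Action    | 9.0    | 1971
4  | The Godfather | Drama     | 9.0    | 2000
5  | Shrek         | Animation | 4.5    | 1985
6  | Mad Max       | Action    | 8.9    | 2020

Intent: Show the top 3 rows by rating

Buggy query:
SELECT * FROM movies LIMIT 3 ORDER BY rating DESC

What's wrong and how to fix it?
Bug: LIMIT must come after ORDER BY

Fix: Swap the clauses: ORDER BY first, then LIMIT

Corrected query:
SELECT * FROM movies ORDER BY rating DESC LIMIT 3

Result:
id | title         | genre     | rating | year
---+---------------+-----------+--------+-----
1  | WALL-E        | Animation | 9.2    | 1997
3  | John Wick     | Action    | 9      | 1971
4  | The Godfather | Drama     | 9      | 2000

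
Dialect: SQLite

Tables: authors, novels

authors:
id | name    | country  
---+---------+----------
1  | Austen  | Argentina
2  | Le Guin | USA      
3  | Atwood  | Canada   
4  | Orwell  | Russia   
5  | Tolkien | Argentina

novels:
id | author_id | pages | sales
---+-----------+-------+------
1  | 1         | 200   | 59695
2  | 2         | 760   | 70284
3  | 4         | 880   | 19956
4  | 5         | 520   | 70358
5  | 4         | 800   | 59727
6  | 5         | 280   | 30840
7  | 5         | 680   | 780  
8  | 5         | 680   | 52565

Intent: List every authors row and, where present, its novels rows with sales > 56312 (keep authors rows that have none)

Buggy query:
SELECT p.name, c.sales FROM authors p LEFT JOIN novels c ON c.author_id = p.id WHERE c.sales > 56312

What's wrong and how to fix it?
Bug: Filtering c.sales in WHERE discards the NULL rows produced by LEFT JOIN, turning it into an inner join

Fix: Put 'c.sales > 56312' in the JOIN's ON clause instead of WHERE

Corrected query:
SELECT p.name, c.sales FROM authors p LEFT JOIN novels c ON c.author_id = p.id AND c.sales > 56312

Result:
name    | sales
--------+------
Austen  | 59695
Le Guin | 70284
Atwood  | NULL 
Orwell  | 59727
Tolkien | 70358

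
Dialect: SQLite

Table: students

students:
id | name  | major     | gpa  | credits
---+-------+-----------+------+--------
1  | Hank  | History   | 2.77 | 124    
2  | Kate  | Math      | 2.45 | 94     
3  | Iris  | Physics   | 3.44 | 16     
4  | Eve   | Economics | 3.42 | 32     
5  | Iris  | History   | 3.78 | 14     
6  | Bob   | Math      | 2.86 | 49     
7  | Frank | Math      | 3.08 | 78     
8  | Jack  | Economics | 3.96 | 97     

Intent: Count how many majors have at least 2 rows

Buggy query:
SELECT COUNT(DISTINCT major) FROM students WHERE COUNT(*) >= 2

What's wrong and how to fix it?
Bug: WHERE filters individual rows, not groups, so a group-level COUNT is invalid there

Fix: Group first with HAVING COUNT(*) >= 2, then COUNT the resulting groups

Corrected query:
SELECT COUNT(*) FROM (SELECT major FROM students GROUP BY major HAVING COUNT(*) >= 2)

Result:
COUNT(*)
--------
3       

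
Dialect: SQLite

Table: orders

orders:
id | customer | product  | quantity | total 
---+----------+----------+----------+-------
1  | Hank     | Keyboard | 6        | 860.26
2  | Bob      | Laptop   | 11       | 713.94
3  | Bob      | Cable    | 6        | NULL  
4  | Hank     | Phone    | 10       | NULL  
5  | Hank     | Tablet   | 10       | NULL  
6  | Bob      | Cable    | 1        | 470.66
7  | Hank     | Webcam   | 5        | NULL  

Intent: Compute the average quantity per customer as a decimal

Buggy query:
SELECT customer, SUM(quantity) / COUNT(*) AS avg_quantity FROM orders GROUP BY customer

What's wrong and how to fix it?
Bug: Both operands are integers, so '/' performs integer division and truncates

Fix: Cast one side to REAL so the division keeps the fractional part

Corrected query:
SELECT customer, SUM(quantity) * 1.0 / COUNT(*) AS avg_quantity FROM orders GROUP BY customer

Result:
customer | avg_quantity
---------+-------------
Bob      | 6           
Hank     | 7.75        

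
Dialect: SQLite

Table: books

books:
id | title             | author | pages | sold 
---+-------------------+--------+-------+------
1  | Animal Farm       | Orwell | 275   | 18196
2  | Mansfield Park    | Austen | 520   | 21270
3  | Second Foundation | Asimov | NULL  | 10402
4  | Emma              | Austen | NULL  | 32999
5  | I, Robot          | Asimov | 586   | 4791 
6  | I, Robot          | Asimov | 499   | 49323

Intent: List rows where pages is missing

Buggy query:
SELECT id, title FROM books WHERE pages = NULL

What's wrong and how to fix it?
Bug: '= NULL' is always unknown in SQL three-valued logic, so no rows match

Fix: Use IS NULL to test for NULL

Corrected query:
SELECT id, title FROM books WHERE pages IS NULL

Result:
id | title            
---+------------------
3  | Second Foundation
4  | Emma             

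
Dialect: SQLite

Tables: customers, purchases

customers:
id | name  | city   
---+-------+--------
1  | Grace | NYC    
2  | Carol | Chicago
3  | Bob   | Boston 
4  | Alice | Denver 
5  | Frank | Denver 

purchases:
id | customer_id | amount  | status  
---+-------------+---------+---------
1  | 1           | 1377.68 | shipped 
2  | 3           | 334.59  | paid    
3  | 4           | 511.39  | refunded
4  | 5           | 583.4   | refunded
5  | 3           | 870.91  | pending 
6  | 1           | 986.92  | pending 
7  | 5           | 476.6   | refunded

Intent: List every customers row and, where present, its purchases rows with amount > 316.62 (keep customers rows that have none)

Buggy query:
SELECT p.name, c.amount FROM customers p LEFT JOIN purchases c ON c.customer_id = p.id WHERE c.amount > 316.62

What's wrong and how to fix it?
Bug: A WHERE condition on the right-hand table after LEFT JOIN drops unmatched parents

Fix: Move the right-table condition into the ON clause so unmatched parents are kept

Corrected query:
SELECT p.name, c.amount FROM customers p LEFT JOIN purchases c ON c.customer_id = p.id AND c.amount > 316.62

Result:
name  | amount 
------+--------
Grace | 986.92 
Grace | 1377.68
Carol | NULL   
Bob   | 334.59 
Bob   | 870.91 
Alice | 511.39 
Frank | 476.6  
Frank | 583.4  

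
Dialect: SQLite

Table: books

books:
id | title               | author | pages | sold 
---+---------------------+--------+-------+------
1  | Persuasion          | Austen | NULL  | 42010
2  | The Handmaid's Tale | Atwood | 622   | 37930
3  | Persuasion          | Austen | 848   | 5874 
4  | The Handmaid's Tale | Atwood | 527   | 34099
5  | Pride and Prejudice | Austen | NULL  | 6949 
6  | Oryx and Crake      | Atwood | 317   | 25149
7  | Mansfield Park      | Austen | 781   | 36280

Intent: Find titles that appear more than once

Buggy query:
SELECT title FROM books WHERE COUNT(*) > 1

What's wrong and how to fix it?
Bug: WHERE can't reference COUNT(*); aggregates are computed after WHERE

Fix: Group first, then use HAVING for the count condition

Corrected query:
SELECT title FROM books GROUP BY title HAVING COUNT(*) > 1

Result:
title              
-------------------
Persuasion         
The Handmaid's Tale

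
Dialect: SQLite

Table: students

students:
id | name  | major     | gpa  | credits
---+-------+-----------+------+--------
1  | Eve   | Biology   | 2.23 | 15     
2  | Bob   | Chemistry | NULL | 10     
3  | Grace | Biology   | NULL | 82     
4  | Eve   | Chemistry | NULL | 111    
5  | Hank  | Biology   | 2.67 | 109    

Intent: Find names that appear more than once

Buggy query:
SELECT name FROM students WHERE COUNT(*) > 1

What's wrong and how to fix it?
Bug: COUNT(*) is an aggregate and cannot be used in WHERE

Fix: GROUP BY name, then filter groups with HAVING COUNT(*) > 1

Corrected query:
SELECT name FROM students GROUP BY name HAVING COUNT(*) > 1

Result:
name
----
Eve 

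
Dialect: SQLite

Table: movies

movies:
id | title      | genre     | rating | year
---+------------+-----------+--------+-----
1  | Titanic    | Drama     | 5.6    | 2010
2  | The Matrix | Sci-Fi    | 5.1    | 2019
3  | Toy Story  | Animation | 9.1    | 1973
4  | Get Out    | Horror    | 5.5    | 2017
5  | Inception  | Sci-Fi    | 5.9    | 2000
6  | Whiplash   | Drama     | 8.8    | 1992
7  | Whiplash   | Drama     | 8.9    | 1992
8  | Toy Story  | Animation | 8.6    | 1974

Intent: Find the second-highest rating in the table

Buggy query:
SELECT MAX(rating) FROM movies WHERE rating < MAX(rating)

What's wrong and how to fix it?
Bug: The inner MAX is an aggregate inside WHERE, which is not allowed

Fix: Put the inner MAX in a scalar subquery

Corrected query:
SELECT MAX(rating) FROM movies WHERE rating < (SELECT MAX(rating) FROM movies)

Result:
MAX(rating)
-----------
8.9        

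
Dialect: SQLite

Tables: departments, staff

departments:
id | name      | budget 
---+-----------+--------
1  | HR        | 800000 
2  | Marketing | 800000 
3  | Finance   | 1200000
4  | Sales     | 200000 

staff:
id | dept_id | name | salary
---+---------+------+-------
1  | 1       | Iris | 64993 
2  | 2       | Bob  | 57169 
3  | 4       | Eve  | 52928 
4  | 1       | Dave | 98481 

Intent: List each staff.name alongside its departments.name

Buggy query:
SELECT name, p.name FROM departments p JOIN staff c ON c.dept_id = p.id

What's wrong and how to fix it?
Bug: Both tables have a 'name' column; the unqualified reference is ambiguous

Fix: Prefix ambiguous columns with the table alias

Corrected query:
SELECT c.name, p.name FROM departments p JOIN staff c ON c.dept_id = p.id

Result:
name | name     
-----+----------
Iris | HR       
Bob  | Marketing
Eve  | Sales    
Dave | HR       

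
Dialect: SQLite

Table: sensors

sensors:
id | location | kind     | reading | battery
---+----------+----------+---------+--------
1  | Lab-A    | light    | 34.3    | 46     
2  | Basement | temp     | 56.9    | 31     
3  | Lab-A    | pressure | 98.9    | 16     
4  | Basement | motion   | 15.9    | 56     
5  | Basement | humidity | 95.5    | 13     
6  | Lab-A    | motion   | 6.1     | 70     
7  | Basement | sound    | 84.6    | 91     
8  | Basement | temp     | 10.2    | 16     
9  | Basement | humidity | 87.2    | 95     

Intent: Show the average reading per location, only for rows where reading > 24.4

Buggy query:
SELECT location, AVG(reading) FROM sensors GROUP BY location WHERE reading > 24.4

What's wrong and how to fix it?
Bug: WHERE cannot follow GROUP BY

Fix: Move the WHERE clause before GROUP BY

Corrected query:
SELECT location, AVG(reading) FROM sensors WHERE reading > 24.4 GROUP BY location

Result:
location | AVG(reading)
---------+-------------
Basement | 81.05       
Lab-A    | 66.6        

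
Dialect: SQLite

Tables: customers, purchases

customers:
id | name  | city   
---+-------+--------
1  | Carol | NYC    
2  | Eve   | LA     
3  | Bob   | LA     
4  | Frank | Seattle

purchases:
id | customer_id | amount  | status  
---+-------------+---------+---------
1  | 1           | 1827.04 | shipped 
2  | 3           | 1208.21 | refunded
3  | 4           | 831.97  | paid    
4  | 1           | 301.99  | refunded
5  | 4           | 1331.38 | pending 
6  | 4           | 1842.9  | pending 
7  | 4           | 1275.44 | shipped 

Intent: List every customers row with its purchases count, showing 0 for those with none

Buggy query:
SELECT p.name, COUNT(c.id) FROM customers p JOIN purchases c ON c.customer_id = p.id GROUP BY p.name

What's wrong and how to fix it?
Bug: An inner join excludes parents with zero children

Fix: Switch to LEFT JOIN to retain unmatched parent rows

Corrected query:
SELECT p.name, COUNT(c.id) FROM customers p LEFT JOIN purchases c ON c.customer_id = p.id GROUP BY p.name

Result:
name  | COUNT(c.id)
------+------------
Bob   | 1          
Carol | 2          
Eve   | 0          
Frank | 4          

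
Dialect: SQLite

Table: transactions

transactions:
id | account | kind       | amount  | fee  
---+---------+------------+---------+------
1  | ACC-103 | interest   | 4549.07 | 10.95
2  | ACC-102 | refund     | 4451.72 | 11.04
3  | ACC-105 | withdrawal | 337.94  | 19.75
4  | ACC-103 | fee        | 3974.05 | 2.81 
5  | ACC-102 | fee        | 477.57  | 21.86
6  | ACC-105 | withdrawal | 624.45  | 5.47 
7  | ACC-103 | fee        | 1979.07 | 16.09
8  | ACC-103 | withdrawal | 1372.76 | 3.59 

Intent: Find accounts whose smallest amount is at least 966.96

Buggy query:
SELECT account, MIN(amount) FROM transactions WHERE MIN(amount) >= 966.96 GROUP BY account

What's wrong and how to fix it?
Bug: MIN() in WHERE is a misuse of aggregate

Fix: Use HAVING for the per-group MIN condition

Corrected query:
SELECT account, MIN(amount) FROM transactions GROUP BY account HAVING MIN(amount) >= 966.96

Result:
account | MIN(amount)
--------+------------
ACC-103 | 1372.76    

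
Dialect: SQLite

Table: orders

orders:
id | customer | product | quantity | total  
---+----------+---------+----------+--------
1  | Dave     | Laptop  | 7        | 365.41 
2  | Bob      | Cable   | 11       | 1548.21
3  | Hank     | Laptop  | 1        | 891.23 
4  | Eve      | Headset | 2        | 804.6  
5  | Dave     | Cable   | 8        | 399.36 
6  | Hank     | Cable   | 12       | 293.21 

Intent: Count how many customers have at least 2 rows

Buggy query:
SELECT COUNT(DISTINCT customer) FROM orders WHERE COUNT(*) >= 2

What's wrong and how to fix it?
Bug: COUNT(*) cannot appear in WHERE; the per-group count doesn't exist yet

Fix: Group first with HAVING COUNT(*) >= 2, then COUNT the resulting groups

Corrected query:
SELECT COUNT(*) FROM (SELECT customer FROM orders GROUP BY customer HAVING COUNT(*) >= 2)

Result:
COUNT(*)
--------
2       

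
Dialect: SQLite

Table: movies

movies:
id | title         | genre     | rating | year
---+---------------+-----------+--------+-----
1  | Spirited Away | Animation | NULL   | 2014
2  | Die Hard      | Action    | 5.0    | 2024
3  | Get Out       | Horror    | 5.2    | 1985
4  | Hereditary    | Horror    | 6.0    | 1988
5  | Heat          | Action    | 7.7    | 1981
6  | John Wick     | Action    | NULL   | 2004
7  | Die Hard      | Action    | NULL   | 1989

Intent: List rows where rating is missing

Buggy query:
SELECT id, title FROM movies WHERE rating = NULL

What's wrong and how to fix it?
Bug: '= NULL' is always unknown in SQL three-valued logic, so no rows match

Fix: Replace '= NULL' with 'IS NULL'

Corrected query:
SELECT id, title FROM movies WHERE rating IS NULL

Result:
id | title        
---+--------------
1  | Spirited Away
6  | John Wick    
7  | Die Hard     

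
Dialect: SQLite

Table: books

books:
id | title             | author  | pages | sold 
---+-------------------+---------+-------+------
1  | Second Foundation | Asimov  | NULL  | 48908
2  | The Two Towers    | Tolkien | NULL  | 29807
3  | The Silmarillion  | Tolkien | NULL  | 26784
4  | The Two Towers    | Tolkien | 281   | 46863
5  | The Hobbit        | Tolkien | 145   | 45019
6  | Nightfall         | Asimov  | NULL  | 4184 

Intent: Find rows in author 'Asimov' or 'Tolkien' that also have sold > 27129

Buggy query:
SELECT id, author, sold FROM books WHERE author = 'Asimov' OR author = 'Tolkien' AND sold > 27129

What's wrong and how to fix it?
Bug: AND binds tighter than OR, so this parses as author = 'Asimov' OR (author = 'Tolkien' AND sold > 27129)

Fix: Group the OR with parentheses (or use IN), then AND the threshold

Corrected query:
SELECT id, author, sold FROM books WHERE (author = 'Asimov' OR author = 'Tolkien') AND sold > 27129

Result:
id | author  | sold 
---+---------+------
1  | Asimov  | 48908
2  | Tolkien | 29807
4  | Tolkien | 46863
5  | Tolkien | 45019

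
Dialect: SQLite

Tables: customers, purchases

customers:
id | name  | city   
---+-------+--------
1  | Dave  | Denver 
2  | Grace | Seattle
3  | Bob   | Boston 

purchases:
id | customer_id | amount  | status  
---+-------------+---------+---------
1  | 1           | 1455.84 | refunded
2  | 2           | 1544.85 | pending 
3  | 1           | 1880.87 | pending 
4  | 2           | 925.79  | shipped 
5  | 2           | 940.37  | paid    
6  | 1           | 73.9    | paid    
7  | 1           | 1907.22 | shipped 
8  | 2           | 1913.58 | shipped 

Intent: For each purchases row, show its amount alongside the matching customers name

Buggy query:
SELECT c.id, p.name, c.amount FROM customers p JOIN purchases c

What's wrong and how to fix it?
Bug: JOIN with no ON clause produces a cartesian product; every purchases row pairs with every customers row

Fix: Specify the join condition linking the foreign key to the parent id

Corrected query:
SELECT c.id, p.name, c.amount FROM customers p JOIN purchases c ON c.customer_id = p.id

Result:
id | name  | amount 
---+-------+--------
1  | Dave  | 1455.84
2  | Grace | 1544.85
3  | Dave  | 1880.87
4  | Grace | 925.79 
5  | Grace | 940.37 
6  | Dave  | 73.9   
7  | Dave  | 1907.22
8  | Grace | 1913.58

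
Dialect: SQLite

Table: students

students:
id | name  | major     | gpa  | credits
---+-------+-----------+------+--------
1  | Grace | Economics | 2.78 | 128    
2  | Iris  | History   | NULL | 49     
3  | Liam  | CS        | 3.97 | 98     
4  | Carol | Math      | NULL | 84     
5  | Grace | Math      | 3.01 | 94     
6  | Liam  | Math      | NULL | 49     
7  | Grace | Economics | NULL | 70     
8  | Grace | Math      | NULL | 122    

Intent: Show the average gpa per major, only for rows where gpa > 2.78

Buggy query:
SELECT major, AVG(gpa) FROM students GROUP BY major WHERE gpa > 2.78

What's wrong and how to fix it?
Bug: WHERE cannot follow GROUP BY

Fix: Place WHERE between FROM and GROUP BY

Corrected query:
SELECT major, AVG(gpa) FROM students WHERE gpa > 2.78 GROUP BY major

Result:
major | AVG(gpa)
------+---------
CS    | 3.97    
Math  | 3.01    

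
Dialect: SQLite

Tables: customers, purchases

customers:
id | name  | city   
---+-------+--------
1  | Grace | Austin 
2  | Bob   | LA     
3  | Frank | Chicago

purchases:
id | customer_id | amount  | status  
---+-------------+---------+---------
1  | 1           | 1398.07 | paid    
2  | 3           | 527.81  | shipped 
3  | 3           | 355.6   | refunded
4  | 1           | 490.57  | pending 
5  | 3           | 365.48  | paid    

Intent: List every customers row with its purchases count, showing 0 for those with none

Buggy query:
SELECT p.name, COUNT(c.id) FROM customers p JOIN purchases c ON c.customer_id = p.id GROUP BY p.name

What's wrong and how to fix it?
Bug: INNER JOIN drops customers rows that have no matching purchases rows

Fix: Use LEFT JOIN so parents without children still appear (COUNT(c.id) gives 0)

Corrected query:
SELECT p.name, COUNT(c.id) FROM customers p LEFT JOIN purchases c ON c.customer_id = p.id GROUP BY p.name

Result:
name  | COUNT(c.id)
------+------------
Bob   | 0          
Frank | 3          
Grace | 2          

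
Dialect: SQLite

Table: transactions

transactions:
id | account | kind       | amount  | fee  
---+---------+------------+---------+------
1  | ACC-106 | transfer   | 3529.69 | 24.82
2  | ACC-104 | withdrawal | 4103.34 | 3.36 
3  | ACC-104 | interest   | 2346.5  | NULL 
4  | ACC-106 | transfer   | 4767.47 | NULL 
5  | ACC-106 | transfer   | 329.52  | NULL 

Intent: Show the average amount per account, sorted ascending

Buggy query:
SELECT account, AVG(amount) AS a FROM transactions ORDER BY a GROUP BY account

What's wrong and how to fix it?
Bug: GROUP BY must precede ORDER BY

Fix: Reorder: SELECT … FROM … GROUP BY … ORDER BY …

Corrected query:
SELECT account, AVG(amount) AS a FROM transactions GROUP BY account ORDER BY a

Result:
account | a      
--------+--------
ACC-106 | 2875.56
ACC-104 | 3224.92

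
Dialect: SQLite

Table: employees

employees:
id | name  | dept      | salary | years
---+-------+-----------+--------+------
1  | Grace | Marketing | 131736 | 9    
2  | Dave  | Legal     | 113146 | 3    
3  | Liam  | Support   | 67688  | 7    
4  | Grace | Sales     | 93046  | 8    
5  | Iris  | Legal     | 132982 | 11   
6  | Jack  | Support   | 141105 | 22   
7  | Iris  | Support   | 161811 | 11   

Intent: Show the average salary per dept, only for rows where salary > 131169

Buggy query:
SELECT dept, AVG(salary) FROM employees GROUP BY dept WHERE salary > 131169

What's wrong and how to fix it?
Bug: WHERE cannot follow GROUP BY

Fix: Place WHERE between FROM and GROUP BY

Corrected query:
SELECT dept, AVG(salary) FROM employees WHERE salary > 131169 GROUP BY dept

Result:
dept      | AVG(salary)
----------+------------
Legal     | 132982     
Marketing | 131736     
Support   | 151458     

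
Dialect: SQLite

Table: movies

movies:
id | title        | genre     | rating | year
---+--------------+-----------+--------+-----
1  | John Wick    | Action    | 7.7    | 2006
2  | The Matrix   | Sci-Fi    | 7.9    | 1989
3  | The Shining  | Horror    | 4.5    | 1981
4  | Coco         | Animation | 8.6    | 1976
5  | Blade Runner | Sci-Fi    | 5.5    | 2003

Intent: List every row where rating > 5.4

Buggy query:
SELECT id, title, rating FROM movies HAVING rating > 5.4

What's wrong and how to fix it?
Bug: This is a non-aggregate query (no GROUP BY, no aggregates), so in SQLite the HAVING clause is invalid here; a row-level condition belongs in WHERE

Fix: Replace HAVING with WHERE since the condition applies to individual rows

Corrected query:
SELECT id, title, rating FROM movies WHERE rating > 5.4

Result:
id | title        | rating
---+--------------+-------
1  | John Wick    | 7.7   
2  | The Matrix   | 7.9   
4  | Coco         | 8.6   
5  | Blade Runner | 5.5   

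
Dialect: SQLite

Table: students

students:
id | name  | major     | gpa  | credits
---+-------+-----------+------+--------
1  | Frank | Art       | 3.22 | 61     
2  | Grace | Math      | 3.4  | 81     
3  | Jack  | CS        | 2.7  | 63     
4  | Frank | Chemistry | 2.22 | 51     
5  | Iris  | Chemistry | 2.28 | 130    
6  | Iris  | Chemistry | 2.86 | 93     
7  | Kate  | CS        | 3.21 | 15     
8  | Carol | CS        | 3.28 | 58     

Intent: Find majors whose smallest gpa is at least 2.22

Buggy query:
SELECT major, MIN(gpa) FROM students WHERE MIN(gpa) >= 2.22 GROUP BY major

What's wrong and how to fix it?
Bug: Aggregates like MIN are computed per group after WHERE runs

Fix: Use HAVING for the per-group MIN condition

Corrected query:
SELECT major, MIN(gpa) FROM students GROUP BY major HAVING MIN(gpa) >= 2.22

Result:
major     | MIN(gpa)
----------+---------
Art       | 3.22    
CS        | 2.7     
Chemistry | 2.22    
Math      | 3.4     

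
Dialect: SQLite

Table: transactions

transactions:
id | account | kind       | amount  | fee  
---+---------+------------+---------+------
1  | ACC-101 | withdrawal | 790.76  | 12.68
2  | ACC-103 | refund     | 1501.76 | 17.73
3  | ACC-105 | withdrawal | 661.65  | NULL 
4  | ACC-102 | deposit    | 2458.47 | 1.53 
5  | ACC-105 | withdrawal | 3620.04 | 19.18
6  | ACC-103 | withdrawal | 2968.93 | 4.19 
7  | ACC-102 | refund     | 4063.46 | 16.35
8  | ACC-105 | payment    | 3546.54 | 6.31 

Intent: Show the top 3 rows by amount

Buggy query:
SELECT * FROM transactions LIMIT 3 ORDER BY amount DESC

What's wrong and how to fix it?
Bug: LIMIT must come after ORDER BY

Fix: Swap the clauses: ORDER BY first, then LIMIT

Corrected query:
SELECT * FROM transactions ORDER BY amount DESC LIMIT 3

Result:
id | account | kind       | amount  | fee  
---+---------+------------+---------+------
7  | ACC-102 | refund     | 4063.46 | 16.35
5  | ACC-105 | withdrawal | 3620.04 | 19.18
8  | ACC-105 | payment    | 3546.54 | 6.31 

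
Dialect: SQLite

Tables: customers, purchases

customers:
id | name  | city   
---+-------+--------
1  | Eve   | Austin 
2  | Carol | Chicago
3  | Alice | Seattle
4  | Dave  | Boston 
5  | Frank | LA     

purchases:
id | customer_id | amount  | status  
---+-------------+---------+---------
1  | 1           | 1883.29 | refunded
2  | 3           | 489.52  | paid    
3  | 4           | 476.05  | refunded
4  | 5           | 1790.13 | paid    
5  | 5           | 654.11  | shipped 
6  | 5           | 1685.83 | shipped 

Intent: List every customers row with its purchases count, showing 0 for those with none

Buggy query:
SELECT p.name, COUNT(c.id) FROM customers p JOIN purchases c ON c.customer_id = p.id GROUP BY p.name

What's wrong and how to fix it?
Bug: An inner join excludes parents with zero children

Fix: Switch to LEFT JOIN to retain unmatched parent rows

Corrected query:
SELECT p.name, COUNT(c.id) FROM customers p LEFT JOIN purchases c ON c.customer_id = p.id GROUP BY p.name

Result:
name  | COUNT(c.id)
------+------------
Alice | 1          
Carol | 0          
Dave  | 1          
Eve   | 1          
Frank | 3          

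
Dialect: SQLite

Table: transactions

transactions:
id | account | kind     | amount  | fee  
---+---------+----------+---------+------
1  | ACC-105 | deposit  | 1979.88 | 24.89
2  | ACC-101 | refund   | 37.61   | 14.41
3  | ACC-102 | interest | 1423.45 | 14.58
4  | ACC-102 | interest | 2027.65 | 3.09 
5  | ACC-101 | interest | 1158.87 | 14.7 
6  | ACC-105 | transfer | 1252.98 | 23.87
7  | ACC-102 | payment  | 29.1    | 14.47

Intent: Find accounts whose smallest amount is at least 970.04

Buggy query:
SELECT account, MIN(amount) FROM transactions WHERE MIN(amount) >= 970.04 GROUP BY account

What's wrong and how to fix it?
Bug: MIN() in WHERE is a misuse of aggregate

Fix: Replace WHERE with HAVING after the GROUP BY

Corrected query:
SELECT account, MIN(amount) FROM transactions GROUP BY account HAVING MIN(amount) >= 970.04

Result:
account | MIN(amount)
--------+------------
ACC-105 | 1252.98    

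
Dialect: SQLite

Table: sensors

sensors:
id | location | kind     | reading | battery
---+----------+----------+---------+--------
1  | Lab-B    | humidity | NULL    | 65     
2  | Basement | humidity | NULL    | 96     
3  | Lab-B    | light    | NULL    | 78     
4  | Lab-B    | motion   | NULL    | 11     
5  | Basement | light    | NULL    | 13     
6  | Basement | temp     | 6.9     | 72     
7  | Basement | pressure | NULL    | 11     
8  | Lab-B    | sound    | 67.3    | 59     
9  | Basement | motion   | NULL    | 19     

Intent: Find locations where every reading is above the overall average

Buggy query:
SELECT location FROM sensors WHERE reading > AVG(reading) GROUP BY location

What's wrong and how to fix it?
Bug: WHERE evaluates per row before aggregation, so AVG() is unavailable

Fix: Compute the overall average in a scalar subquery and compare each group's MIN against it in HAVING

Corrected query:
SELECT location FROM sensors GROUP BY location HAVING MIN(reading) > (SELECT AVG(reading) FROM sensors)

Result:
location
--------
Lab-B   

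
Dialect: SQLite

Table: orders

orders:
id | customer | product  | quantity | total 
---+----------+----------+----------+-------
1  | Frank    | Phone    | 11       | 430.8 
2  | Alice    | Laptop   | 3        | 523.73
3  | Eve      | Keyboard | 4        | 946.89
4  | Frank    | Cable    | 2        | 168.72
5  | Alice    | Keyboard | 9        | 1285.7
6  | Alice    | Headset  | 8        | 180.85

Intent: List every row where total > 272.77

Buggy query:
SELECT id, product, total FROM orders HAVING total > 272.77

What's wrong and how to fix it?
Bug: HAVING filters the output of aggregation, but this query has no GROUP BY and no aggregate functions, so SQLite rejects it (HAVING clause on a non-aggregate query); the condition here is per row

Fix: Replace HAVING with WHERE since the condition applies to individual rows

Corrected query:
SELECT id, product, total FROM orders WHERE total > 272.77

Result:
id | product  | total 
---+----------+-------
1  | Phone    | 430.8 
2  | Laptop   | 523.73
3  | Keyboard | 946.89
5  | Keyboard | 1285.7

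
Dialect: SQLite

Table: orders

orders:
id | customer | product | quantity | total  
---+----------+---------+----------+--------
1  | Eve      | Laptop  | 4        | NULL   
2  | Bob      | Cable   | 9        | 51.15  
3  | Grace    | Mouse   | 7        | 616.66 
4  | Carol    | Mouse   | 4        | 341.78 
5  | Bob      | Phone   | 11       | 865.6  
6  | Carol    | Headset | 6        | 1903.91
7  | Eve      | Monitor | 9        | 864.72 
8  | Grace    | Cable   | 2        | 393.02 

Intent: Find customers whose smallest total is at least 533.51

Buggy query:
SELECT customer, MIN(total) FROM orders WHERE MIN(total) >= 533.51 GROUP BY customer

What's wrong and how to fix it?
Bug: MIN() in WHERE is a misuse of aggregate

Fix: Use HAVING for the per-group MIN condition

Corrected query:
SELECT customer, MIN(total) FROM orders GROUP BY customer HAVING MIN(total) >= 533.51

Result:
customer | MIN(total)
---------+-----------
Eve      | 864.72    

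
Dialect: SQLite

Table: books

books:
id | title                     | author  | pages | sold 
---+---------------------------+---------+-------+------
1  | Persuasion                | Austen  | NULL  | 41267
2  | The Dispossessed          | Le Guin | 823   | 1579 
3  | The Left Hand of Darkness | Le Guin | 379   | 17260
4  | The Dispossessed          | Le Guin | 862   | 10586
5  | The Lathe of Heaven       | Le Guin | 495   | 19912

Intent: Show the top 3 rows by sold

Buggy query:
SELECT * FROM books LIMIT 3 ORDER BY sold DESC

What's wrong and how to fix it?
Bug: ORDER BY cannot follow LIMIT; LIMIT is the final clause

Fix: Sort with ORDER BY, then apply LIMIT

Corrected query:
SELECT * FROM books ORDER BY sold DESC LIMIT 3

Result:
id | title                     | author  | pages | sold 
---+---------------------------+---------+-------+------
1  | Persuasion                | Austen  | NULL  | 41267
5  | The Lathe of Heaven       | Le Guin | 495   | 19912
3  | The Left Hand of Darkness | Le Guin | 379   | 17260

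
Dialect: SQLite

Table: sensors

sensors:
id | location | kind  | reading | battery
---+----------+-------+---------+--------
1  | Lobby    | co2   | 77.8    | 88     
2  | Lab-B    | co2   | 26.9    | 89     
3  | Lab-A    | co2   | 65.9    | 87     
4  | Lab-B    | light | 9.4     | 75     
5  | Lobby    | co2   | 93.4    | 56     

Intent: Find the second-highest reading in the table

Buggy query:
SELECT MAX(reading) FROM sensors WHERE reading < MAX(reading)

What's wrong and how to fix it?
Bug: The inner MAX is an aggregate inside WHERE, which is not allowed

Fix: Compute the overall MAX in a subquery, then take MAX of rows below it

Corrected query:
SELECT MAX(reading) FROM sensors WHERE reading < (SELECT MAX(reading) FROM sensors)

Result:
MAX(reading)
------------
77.8        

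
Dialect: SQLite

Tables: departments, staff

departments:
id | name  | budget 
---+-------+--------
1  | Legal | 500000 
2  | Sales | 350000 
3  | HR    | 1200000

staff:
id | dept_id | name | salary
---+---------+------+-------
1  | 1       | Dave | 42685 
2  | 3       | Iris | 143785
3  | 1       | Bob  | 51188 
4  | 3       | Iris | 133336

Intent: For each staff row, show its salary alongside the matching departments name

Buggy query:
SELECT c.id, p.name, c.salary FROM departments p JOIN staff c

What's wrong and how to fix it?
Bug: JOIN with no ON clause produces a cartesian product; every staff row pairs with every departments row

Fix: Specify the join condition linking the foreign key to the parent id

Corrected query:
SELECT c.id, p.name, c.salary FROM departments p JOIN staff c ON c.dept_id = p.id

Result:
id | name  | salary
---+-------+-------
1  | Legal | 42685 
2  | HR    | 143785
3  | Legal | 51188 
4  | HR    | 133336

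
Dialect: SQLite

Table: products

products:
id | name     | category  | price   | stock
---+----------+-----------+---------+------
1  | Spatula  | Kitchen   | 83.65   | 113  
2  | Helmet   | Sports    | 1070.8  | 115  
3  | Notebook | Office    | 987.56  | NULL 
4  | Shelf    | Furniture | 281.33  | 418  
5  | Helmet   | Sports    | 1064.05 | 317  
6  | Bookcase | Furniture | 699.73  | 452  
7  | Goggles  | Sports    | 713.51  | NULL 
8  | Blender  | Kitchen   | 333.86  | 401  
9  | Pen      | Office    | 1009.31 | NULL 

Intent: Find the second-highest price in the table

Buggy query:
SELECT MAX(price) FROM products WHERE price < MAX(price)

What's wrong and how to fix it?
Bug: The inner MAX is an aggregate inside WHERE, which is not allowed

Fix: Compute the overall MAX in a subquery, then take MAX of rows below it

Corrected query:
SELECT MAX(price) FROM products WHERE price < (SELECT MAX(price) FROM products)

Result:
MAX(price)
----------
1064.05   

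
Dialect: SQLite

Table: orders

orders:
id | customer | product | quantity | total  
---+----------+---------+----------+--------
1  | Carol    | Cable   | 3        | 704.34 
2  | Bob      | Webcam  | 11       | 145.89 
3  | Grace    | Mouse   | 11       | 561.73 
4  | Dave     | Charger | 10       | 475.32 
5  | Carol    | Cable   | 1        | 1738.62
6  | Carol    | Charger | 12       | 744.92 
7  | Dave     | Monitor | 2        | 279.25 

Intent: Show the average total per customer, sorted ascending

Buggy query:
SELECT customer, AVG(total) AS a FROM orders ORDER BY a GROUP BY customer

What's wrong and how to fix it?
Bug: GROUP BY must precede ORDER BY

Fix: Move ORDER BY to the end, after GROUP BY

Corrected query:
SELECT customer, AVG(total) AS a FROM orders GROUP BY customer ORDER BY a

Result:
customer | a          
---------+------------
Bob      | 145.89     
Dave     | 377.285    
Grace    | 561.73     
Carol    | 1062.626667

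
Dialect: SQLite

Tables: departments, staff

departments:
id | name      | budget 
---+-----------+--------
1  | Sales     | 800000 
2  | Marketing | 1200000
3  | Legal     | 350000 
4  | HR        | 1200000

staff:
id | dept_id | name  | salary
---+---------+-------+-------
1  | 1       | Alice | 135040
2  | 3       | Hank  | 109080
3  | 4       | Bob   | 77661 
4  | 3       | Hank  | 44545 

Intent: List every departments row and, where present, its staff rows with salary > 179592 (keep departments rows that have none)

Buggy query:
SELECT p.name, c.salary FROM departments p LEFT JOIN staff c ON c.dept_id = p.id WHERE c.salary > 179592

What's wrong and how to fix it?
Bug: Filtering c.salary in WHERE discards the NULL rows produced by LEFT JOIN, turning it into an inner join

Fix: Move the right-table condition into the ON clause so unmatched parents are kept

Corrected query:
SELECT p.name, c.salary FROM departments p LEFT JOIN staff c ON c.dept_id = p.id AND c.salary > 179592

Result:
name      | salary
----------+-------
Sales     | NULL  
Marketing | NULL  
Legal     | NULL  
HR        | NULL  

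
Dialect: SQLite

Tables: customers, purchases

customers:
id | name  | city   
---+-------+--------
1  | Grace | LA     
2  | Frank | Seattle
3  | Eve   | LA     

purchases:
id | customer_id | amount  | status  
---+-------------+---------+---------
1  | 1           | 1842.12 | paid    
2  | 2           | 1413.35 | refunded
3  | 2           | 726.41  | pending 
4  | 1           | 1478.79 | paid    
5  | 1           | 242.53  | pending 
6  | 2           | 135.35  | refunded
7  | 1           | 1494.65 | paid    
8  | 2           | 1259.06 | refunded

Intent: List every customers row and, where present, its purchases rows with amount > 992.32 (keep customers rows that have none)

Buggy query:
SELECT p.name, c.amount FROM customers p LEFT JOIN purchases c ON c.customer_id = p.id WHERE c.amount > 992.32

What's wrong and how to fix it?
Bug: A WHERE condition on the right-hand table after LEFT JOIN drops unmatched parents

Fix: Move the right-table condition into the ON clause so unmatched parents are kept

Corrected query:
SELECT p.name, c.amount FROM customers p LEFT JOIN purchases c ON c.customer_id = p.id AND c.amount > 992.32

Result:
name  | amount 
------+--------
Grace | 1478.79
Grace | 1494.65
Grace | 1842.12
Frank | 1259.06
Frank | 1413.35
Eve   | NULL   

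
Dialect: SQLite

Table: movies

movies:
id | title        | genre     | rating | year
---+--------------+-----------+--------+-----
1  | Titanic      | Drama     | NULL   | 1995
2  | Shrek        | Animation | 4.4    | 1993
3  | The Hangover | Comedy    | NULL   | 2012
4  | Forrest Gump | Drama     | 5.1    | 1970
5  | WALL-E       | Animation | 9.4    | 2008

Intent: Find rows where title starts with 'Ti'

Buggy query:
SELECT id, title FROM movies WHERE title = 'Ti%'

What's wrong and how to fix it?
Bug: '=' compares the literal string including the % character; pattern matching needs LIKE

Fix: Use LIKE for wildcard pattern matching

Corrected query:
SELECT id, title FROM movies WHERE title LIKE 'Ti%'

Result:
id | title  
---+--------
1  | Titanic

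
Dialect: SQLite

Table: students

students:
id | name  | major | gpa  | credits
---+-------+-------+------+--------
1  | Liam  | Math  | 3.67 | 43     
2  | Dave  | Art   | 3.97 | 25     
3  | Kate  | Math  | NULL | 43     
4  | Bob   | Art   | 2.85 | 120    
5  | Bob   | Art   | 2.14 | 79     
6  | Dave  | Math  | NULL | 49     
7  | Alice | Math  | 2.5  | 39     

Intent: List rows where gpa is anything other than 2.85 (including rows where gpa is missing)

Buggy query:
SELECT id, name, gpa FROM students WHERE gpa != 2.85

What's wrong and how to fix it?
Bug: 'gpa != 2.85' is unknown when gpa is NULL, so NULL rows are silently excluded

Fix: Handle NULL separately with IS NULL alongside the inequality

Corrected query:
SELECT id, name, gpa FROM students WHERE gpa != 2.85 OR gpa IS NULL

Result:
id | name  | gpa 
---+-------+-----
1  | Liam  | 3.67
2  | Dave  | 3.97
3  | Kate  | NULL
5  | Bob   | 2.14
6  | Dave  | NULL
7  | Alice | 2.5 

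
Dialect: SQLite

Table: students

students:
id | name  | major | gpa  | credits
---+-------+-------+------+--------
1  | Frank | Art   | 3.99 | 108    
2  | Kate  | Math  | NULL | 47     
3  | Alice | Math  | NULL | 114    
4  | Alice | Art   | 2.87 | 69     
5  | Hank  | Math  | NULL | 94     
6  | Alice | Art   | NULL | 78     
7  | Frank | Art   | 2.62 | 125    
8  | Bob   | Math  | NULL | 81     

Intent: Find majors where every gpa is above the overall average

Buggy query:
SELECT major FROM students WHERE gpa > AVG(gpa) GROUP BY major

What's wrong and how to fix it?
Bug: AVG() is an aggregate; it can't sit directly in WHERE

Fix: Compute the overall average in a scalar subquery and compare each group's MIN against it in HAVING

Corrected query:
SELECT major FROM students GROUP BY major HAVING MIN(gpa) > (SELECT AVG(gpa) FROM students)

Result:
(no rows)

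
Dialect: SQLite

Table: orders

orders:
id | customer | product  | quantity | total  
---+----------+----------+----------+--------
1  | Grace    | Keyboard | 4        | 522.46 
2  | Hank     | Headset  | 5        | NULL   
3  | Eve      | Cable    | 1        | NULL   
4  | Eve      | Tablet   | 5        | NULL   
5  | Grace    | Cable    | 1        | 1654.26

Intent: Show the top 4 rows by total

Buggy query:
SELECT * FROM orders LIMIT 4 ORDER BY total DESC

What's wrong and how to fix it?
Bug: LIMIT must come after ORDER BY

Fix: Sort with ORDER BY, then apply LIMIT

Corrected query:
SELECT * FROM orders ORDER BY total DESC LIMIT 4

Result:
id | customer | product  | quantity | total  
---+----------+----------+----------+--------
5  | Grace    | Cable    | 1        | 1654.26
1  | Grace    | Keyboard | 4        | 522.46 
2  | Hank     | Headset  | 5        | NULL   
3  | Eve      | Cable    | 1        | NULL   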